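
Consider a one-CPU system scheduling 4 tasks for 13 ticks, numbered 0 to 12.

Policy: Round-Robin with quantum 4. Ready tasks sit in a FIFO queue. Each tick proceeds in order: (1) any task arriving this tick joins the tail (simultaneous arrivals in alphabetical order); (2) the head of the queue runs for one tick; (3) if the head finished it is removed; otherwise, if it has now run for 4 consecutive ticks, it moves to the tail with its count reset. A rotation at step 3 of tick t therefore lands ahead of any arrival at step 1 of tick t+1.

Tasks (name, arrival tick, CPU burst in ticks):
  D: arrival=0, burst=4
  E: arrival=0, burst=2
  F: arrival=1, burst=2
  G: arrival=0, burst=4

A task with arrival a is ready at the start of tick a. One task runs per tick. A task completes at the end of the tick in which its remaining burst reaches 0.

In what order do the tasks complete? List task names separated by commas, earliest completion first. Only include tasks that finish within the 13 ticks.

t=0: queue=[D,E,G] q_used=0 → run D
t=1: queue=[D,E,G,F] q_used=1 → run D
t=2: queue=[D,E,G,F] q_used=2 → run D
t=3: queue=[D,E,G,F] q_used=3 → run D
t=4: queue=[E,G,F] q_used=0 → run E
t=5: queue=[E,G,F] q_used=1 → run E
t=6: queue=[G,F] q_used=0 → run G
t=7: queue=[G,F] q_used=1 → run G
t=8: queue=[G,F] q_used=2 → run G
t=9: queue=[G,F] q_used=3 → run G
t=10: queue=[F] q_used=0 → run F
t=11: queue=[F] q_used=1 → run F
t=12: (idle)

completion order = D, E, G, F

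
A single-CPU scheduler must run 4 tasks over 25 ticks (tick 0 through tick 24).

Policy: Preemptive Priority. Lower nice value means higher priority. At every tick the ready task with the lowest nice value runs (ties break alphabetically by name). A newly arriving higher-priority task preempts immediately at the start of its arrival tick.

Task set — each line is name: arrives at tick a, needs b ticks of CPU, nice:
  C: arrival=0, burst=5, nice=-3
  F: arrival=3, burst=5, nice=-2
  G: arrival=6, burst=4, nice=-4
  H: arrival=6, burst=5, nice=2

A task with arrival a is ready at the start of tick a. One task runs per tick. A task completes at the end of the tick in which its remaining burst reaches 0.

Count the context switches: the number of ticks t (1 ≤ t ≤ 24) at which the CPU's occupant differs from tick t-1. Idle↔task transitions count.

context switches = 5

t=0: ready={C} → run C
t=1: ready={C} → run C
t=2: ready={C} → run C
t=3: ready={C,F} → run C
t=4: ready={C,F} → run C
t=5: ready={F} → run F
t=6: ready={F,G,H} → run G
t=7: ready={F,G,H} → run G
t=8: ready={F,G,H} → run G
t=9: ready={F,G,H} → run G
t=10: ready={F,H} → run F
t=11: ready={F,H} → run F
t=12: ready={F,H} → run F
t=13: ready={F,H} → run F
t=14: ready={H} → run H
t=15: ready={H} → run H
t=16: ready={H} → run H
t=17: ready={H} → run H
t=18: ready={H} → run H
t=19: (idle)
t=20: (idle)
t=21: (idle)
t=22: (idle)
t=23: (idle)
t=24: (idle)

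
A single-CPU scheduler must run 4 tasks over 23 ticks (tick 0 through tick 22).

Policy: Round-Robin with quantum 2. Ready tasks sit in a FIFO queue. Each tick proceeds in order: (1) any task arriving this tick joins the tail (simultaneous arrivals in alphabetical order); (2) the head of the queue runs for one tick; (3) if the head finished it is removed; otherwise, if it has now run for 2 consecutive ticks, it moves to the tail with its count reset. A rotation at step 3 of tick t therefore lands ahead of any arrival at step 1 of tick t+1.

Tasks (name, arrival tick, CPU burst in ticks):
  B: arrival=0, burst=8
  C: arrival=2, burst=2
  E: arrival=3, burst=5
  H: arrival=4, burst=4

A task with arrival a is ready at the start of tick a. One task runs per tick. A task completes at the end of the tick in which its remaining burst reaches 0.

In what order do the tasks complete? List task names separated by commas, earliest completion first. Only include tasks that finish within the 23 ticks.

t=0: queue=[B] q_used=0 → run B
t=1: queue=[B] q_used=1 → run B
t=2: queue=[B,C] q_used=0 → run B
t=3: queue=[B,C,E] q_used=1 → run B
t=4: queue=[C,E,B,H] q_used=0 → run C
t=5: queue=[C,E,B,H] q_used=1 → run C
t=6: queue=[E,B,H] q_used=0 → run E
t=7: queue=[E,B,H] q_used=1 → run E
t=8: queue=[B,H,E] q_used=0 → run B
t=9: queue=[B,H,E] q_used=1 → run B
t=10: queue=[H,E,B] q_used=0 → run H
t=11: queue=[H,E,B] q_used=1 → run H
t=12: queue=[E,B,H] q_used=0 → run E
t=13: queue=[E,B,H] q_used=1 → run E
t=14: queue=[B,H,E] q_used=0 → run B
t=15: queue=[B,H,E] q_used=1 → run B
t=16: queue=[H,E] q_used=0 → run H
t=17: queue=[H,E] q_used=1 → run H
t=18: queue=[E] q_used=0 → run E
t=19: (idle)
t=20: (idle)
t=21: (idle)
t=22: (idle)

completion order = C, B, H, E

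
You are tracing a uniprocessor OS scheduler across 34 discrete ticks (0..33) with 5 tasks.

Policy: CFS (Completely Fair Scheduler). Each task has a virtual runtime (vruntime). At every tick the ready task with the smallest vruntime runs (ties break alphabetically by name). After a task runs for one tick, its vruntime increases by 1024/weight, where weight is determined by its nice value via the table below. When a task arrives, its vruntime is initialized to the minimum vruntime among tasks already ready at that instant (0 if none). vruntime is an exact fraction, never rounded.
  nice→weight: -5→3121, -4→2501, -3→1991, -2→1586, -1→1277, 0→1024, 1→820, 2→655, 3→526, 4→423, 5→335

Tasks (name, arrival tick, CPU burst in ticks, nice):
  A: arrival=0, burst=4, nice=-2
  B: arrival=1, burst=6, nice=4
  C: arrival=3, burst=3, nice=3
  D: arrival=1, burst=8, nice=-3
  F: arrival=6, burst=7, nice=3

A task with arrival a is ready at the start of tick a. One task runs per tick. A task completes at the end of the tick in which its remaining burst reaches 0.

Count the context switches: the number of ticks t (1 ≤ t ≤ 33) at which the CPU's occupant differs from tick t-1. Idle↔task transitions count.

context switches = 25

t=0: vr[A=0] → run A
t=1: vr[A=512/793 B=512/793 D=512/793] → run A
t=2: vr[A=1024/793 B=512/793 D=512/793] → run B
t=3: vr[A=1024/793 B=1028608/335439 C=512/793 D=512/793] → run C
t=4: vr[A=1024/793 B=1028608/335439 C=540672/208559 D=512/793] → run D
t=5: vr[A=1024/793 B=1028608/335439 C=540672/208559 D=1831424/1578863] → run D
t=6: vr[A=1024/793 B=1028608/335439 C=540672/208559 D=2643456/1578863 F=1024/793] → run A
t=7: vr[A=1536/793 B=1028608/335439 C=540672/208559 D=2643456/1578863 F=1024/793] → run F
t=8: vr[A=1536/793 B=1028608/335439 C=540672/208559 D=2643456/1578863 F=675328/208559] → run D
t=9: vr[A=1536/793 B=1028608/335439 C=540672/208559 D=3455488/1578863 F=675328/208559] → run A
t=10: vr[B=1028608/335439 C=540672/208559 D=3455488/1578863 F=675328/208559] → run D
t=11: vr[B=1028608/335439 C=540672/208559 D=4267520/1578863 F=675328/208559] → run C
t=12: vr[B=1028608/335439 C=946688/208559 D=4267520/1578863 F=675328/208559] → run D
t=13: vr[B=1028608/335439 C=946688/208559 D=5079552/1578863 F=675328/208559] → run B
t=14: vr[B=1840640/335439 C=946688/208559 D=5079552/1578863 F=675328/208559] → run D
t=15: vr[B=1840640/335439 C=946688/208559 D=5891584/1578863 F=675328/208559] → run F
t=16: vr[B=1840640/335439 C=946688/208559 D=5891584/1578863 F=1081344/208559] → run D
t=17: vr[B=1840640/335439 C=946688/208559 D=6703616/1578863 F=1081344/208559] → run D
t=18: vr[B=1840640/335439 C=946688/208559 F=1081344/208559] → run C
t=19: vr[B=1840640/335439 F=1081344/208559] → run F
t=20: vr[B=1840640/335439 F=1487360/208559] → run B
t=21: vr[B=884224/111813 F=1487360/208559] → run F
t=22: vr[B=884224/111813 F=1893376/208559] → run B
t=23: vr[B=3464704/335439 F=1893376/208559] → run F
t=24: vr[B=3464704/335439 F=2299392/208559] → run B
t=25: vr[B=4276736/335439 F=2299392/208559] → run F
t=26: vr[B=4276736/335439 F=2705408/208559] → run B
t=27: vr[F=2705408/208559] → run F
t=28: (idle)
t=29: (idle)
t=30: (idle)
t=31: (idle)
t=32: (idle)
t=33: (idle)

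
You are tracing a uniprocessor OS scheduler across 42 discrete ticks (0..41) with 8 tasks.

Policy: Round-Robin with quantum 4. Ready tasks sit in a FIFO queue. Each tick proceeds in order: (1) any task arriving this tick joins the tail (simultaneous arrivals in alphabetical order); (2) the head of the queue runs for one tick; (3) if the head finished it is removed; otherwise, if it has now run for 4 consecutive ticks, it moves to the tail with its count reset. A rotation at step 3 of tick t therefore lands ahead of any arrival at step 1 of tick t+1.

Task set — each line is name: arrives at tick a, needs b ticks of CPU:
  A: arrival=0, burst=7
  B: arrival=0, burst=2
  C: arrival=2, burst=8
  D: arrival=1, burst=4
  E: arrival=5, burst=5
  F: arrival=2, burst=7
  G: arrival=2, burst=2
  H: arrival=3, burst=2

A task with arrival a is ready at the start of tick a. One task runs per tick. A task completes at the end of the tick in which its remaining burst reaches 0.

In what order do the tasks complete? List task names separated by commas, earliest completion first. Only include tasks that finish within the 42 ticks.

t=0: queue=[A,B] q_used=0 → run A
t=1: queue=[A,B,D] q_used=1 → run A
t=2: queue=[A,B,D,C,F,G] q_used=2 → run A
t=3: queue=[A,B,D,C,F,G,H] q_used=3 → run A
t=4: queue=[B,D,C,F,G,H,A] q_used=0 → run B
t=5: queue=[B,D,C,F,G,H,A,E] q_used=1 → run B
t=6: queue=[D,C,F,G,H,A,E] q_used=0 → run D
t=7: queue=[D,C,F,G,H,A,E] q_used=1 → run D
t=8: queue=[D,C,F,G,H,A,E] q_used=2 → run D
t=9: queue=[D,C,F,G,H,A,E] q_used=3 → run D
t=10: queue=[C,F,G,H,A,E] q_used=0 → run C
t=11: queue=[C,F,G,H,A,E] q_used=1 → run C
t=12: queue=[C,F,G,H,A,E] q_used=2 → run C
t=13: queue=[C,F,G,H,A,E] q_used=3 → run C
t=14: queue=[F,G,H,A,E,C] q_used=0 → run F
t=15: queue=[F,G,H,A,E,C] q_used=1 → run F
t=16: queue=[F,G,H,A,E,C] q_used=2 → run F
t=17: queue=[F,G,H,A,E,C] q_used=3 → run F
t=18: queue=[G,H,A,E,C,F] q_used=0 → run G
t=19: queue=[G,H,A,E,C,F] q_used=1 → run G
t=20: queue=[H,A,E,C,F] q_used=0 → run H
t=21: queue=[H,A,E,C,F] q_used=1 → run H
t=22: queue=[A,E,C,F] q_used=0 → run A
t=23: queue=[A,E,C,F] q_used=1 → run A
t=24: queue=[A,E,C,F] q_used=2 → run A
t=25: queue=[E,C,F] q_used=0 → run E
t=26: queue=[E,C,F] q_used=1 → run E
t=27: queue=[E,C,F] q_used=2 → run E
t=28: queue=[E,C,F] q_used=3 → run E
t=29: queue=[C,F,E] q_used=0 → run C
t=30: queue=[C,F,E] q_used=1 → run C
t=31: queue=[C,F,E] q_used=2 → run C
t=32: queue=[C,F,E] q_used=3 → run C
t=33: queue=[F,E] q_used=0 → run F
t=34: queue=[F,E] q_used=1 → run F
t=35: queue=[F,E] q_used=2 → run F
t=36: queue=[E] q_used=0 → run E
t=37: (idle)
t=38: (idle)
t=39: (idle)
t=40: (idle)
t=41: (idle)

completion order = B, D, G, H, A, C, F, E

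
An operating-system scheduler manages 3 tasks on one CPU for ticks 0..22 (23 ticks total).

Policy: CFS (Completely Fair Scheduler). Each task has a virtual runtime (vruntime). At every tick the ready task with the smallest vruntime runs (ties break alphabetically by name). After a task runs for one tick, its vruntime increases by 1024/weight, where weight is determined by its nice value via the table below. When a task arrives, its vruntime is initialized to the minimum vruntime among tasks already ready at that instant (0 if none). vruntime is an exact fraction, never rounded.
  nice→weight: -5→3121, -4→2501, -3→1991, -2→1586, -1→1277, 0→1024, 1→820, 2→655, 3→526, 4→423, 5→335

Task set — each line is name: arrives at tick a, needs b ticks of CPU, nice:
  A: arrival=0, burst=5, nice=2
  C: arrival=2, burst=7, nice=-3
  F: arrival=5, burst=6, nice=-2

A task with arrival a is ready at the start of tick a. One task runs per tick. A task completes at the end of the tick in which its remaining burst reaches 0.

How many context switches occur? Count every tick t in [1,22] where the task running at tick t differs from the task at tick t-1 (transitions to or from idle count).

t=0: vr[A=0] → run A
t=1: vr[A=1024/655] → run A
t=2: vr[A=2048/655 C=2048/655] → run A
t=3: vr[A=3072/655 C=2048/655] → run C
t=4: vr[A=3072/655 C=4748288/1304105] → run C
t=5: vr[A=3072/655 C=5419008/1304105 F=5419008/1304105] → run C
t=6: vr[A=3072/655 C=6089728/1304105 F=5419008/1304105] → run F
t=7: vr[A=3072/655 C=6089728/1304105 F=4964975104/1034155265] → run C
t=8: vr[A=3072/655 C=6760448/1304105 F=4964975104/1034155265] → run A
t=9: vr[A=4096/655 C=6760448/1304105 F=4964975104/1034155265] → run F
t=10: vr[A=4096/655 C=6760448/1304105 F=5632676864/1034155265] → run C
t=11: vr[A=4096/655 C=7431168/1304105 F=5632676864/1034155265] → run F
t=12: vr[A=4096/655 C=7431168/1304105 F=6300378624/1034155265] → run C
t=13: vr[A=4096/655 C=8101888/1304105 F=6300378624/1034155265] → run F
t=14: vr[A=4096/655 C=8101888/1304105 F=6968080384/1034155265] → run C
t=15: vr[A=4096/655 F=6968080384/1034155265] → run A
t=16: vr[F=6968080384/1034155265] → run F
t=17: vr[F=7635782144/1034155265] → run F
t=18: (idle)
t=19: (idle)
t=20: (idle)
t=21: (idle)
t=22: (idle)

context switches = 13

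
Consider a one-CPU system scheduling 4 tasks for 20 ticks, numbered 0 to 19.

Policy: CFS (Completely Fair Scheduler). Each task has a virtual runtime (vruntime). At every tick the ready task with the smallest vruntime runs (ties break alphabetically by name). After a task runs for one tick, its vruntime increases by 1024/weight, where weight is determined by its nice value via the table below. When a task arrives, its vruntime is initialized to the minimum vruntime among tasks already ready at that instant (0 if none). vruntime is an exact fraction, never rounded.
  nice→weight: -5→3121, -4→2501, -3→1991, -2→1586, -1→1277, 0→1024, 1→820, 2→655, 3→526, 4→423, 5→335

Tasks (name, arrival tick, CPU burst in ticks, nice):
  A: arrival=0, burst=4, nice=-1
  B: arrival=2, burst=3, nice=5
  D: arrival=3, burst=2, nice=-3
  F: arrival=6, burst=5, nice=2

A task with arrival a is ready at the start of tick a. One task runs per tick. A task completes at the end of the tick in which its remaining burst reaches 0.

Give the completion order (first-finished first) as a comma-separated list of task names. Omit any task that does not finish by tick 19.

completion order = D, A, B, F

t=0: vr[A=0] → run A
t=1: vr[A=1024/1277] → run A
t=2: vr[A=2048/1277 B=2048/1277] → run A
t=3: vr[A=3072/1277 B=2048/1277 D=2048/1277] → run B
t=4: vr[A=3072/1277 B=1993728/427795 D=2048/1277] → run D
t=5: vr[A=3072/1277 B=1993728/427795 D=5385216/2542507] → run D
t=6: vr[A=3072/1277 B=1993728/427795 F=3072/1277] → run A
t=7: vr[B=1993728/427795 F=3072/1277] → run F
t=8: vr[B=1993728/427795 F=3319808/836435] → run F
t=9: vr[B=1993728/427795 F=4627456/836435] → run B
t=10: vr[B=3301376/427795 F=4627456/836435] → run F
t=11: vr[B=3301376/427795 F=5935104/836435] → run F
t=12: vr[B=3301376/427795 F=7242752/836435] → run B
t=13: vr[F=7242752/836435] → run F
t=14: (idle)
t=15: (idle)
t=16: (idle)
t=17: (idle)
t=18: (idle)
t=19: (idle)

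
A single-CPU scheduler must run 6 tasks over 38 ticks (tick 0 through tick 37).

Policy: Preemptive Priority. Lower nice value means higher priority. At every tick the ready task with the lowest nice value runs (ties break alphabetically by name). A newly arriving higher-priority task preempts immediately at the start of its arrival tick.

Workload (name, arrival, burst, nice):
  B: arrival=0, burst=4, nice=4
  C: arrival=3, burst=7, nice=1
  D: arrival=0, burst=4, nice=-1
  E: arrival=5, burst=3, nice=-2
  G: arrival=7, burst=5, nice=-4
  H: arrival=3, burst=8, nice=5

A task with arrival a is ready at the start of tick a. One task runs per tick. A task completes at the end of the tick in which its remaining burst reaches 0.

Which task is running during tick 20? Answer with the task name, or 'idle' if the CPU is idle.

running at tick 20 = B

t=0: ready={B,D} → run D
t=1: ready={B,D} → run D
t=2: ready={B,D} → run D
t=3: ready={B,C,D,H} → run D
t=4: ready={B,C,H} → run C
t=5: ready={B,C,E,H} → run E
t=6: ready={B,C,E,H} → run E
t=7: ready={B,C,E,G,H} → run G
t=8: ready={B,C,E,G,H} → run G
t=9: ready={B,C,E,G,H} → run G
t=10: ready={B,C,E,G,H} → run G
t=11: ready={B,C,E,G,H} → run G
t=12: ready={B,C,E,H} → run E
t=13: ready={B,C,H} → run C
t=14: ready={B,C,H} → run C
t=15: ready={B,C,H} → run C
t=16: ready={B,C,H} → run C
t=17: ready={B,C,H} → run C
t=18: ready={B,C,H} → run C
t=19: ready={B,H} → run B
t=20: ready={B,H} → run B
t=21: ready={B,H} → run B
t=22: ready={B,H} → run B
t=23: ready={H} → run H
t=24: ready={H} → run H
t=25: ready={H} → run H
t=26: ready={H} → run H
t=27: ready={H} → run H
t=28: ready={H} → run H
t=29: ready={H} → run H
t=30: ready={H} → run H
t=31: (idle)
t=32: (idle)
t=33: (idle)
t=34: (idle)
t=35: (idle)
t=36: (idle)
t=37: (idle)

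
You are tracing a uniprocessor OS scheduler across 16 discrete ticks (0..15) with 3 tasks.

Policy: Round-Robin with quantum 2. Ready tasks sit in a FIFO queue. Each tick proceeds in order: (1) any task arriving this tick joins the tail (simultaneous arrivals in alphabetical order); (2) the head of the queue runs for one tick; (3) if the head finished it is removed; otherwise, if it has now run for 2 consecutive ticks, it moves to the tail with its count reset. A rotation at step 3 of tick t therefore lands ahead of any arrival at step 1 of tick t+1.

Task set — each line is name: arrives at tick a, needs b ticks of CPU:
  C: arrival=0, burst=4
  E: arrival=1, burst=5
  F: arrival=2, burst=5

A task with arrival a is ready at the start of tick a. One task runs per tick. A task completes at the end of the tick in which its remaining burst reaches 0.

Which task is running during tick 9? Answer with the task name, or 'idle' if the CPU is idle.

t=0: queue=[C] q_used=0 → run C
t=1: queue=[C,E] q_used=1 → run C
t=2: queue=[E,C,F] q_used=0 → run E
t=3: queue=[E,C,F] q_used=1 → run E
t=4: queue=[C,F,E] q_used=0 → run C
t=5: queue=[C,F,E] q_used=1 → run C
t=6: queue=[F,E] q_used=0 → run F
t=7: queue=[F,E] q_used=1 → run F
t=8: queue=[E,F] q_used=0 → run E
t=9: queue=[E,F] q_used=1 → run E
t=10: queue=[F,E] q_used=0 → run F
t=11: queue=[F,E] q_used=1 → run F
t=12: queue=[E,F] q_used=0 → run E
t=13: queue=[F] q_used=0 → run F
t=14: (idle)
t=15: (idle)

running at tick 9 = E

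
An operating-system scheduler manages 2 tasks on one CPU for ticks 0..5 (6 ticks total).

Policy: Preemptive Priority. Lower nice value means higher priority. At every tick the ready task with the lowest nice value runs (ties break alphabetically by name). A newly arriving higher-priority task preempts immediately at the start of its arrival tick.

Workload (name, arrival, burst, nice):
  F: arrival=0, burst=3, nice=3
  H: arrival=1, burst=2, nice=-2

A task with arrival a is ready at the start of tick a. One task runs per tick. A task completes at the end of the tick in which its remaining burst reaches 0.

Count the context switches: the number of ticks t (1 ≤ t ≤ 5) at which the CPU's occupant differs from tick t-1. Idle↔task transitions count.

t=0: ready={F} → run F
t=1: ready={F,H} → run H
t=2: ready={F,H} → run H
t=3: ready={F} → run F
t=4: ready={F} → run F
t=5: (idle)

context switches = 3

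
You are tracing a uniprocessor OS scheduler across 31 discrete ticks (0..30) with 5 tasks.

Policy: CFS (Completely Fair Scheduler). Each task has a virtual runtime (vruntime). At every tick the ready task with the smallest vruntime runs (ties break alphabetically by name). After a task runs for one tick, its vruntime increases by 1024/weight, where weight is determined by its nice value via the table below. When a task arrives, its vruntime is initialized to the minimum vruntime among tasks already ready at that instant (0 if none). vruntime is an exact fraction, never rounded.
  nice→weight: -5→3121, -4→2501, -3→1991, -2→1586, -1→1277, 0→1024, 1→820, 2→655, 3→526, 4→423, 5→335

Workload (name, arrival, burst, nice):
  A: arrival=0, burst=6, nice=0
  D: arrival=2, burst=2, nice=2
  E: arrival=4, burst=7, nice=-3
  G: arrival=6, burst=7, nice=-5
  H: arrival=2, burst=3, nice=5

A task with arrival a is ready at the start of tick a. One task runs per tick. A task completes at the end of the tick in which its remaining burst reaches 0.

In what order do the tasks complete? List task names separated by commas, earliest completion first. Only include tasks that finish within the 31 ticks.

completion order = D, G, A, E, H

t=0: vr[A=0] → run A
t=1: vr[A=1] → run A
t=2: vr[A=2 D=2 H=2] → run A
t=3: vr[A=3 D=2 H=2] → run D
t=4: vr[A=3 D=2334/655 E=2 H=2] → run E
t=5: vr[A=3 D=2334/655 E=5006/1991 H=2] → run H
t=6: vr[A=3 D=2334/655 E=5006/1991 G=5006/1991 H=1694/335] → run E
t=7: vr[A=3 D=2334/655 E=6030/1991 G=5006/1991 H=1694/335] → run G
t=8: vr[A=3 D=2334/655 E=6030/1991 G=17662510/6213911 H=1694/335] → run G
t=9: vr[A=3 D=2334/655 E=6030/1991 G=19701294/6213911 H=1694/335] → run A
t=10: vr[A=4 D=2334/655 E=6030/1991 G=19701294/6213911 H=1694/335] → run E
t=11: vr[A=4 D=2334/655 E=7054/1991 G=19701294/6213911 H=1694/335] → run G
t=12: vr[A=4 D=2334/655 E=7054/1991 G=21740078/6213911 H=1694/335] → run G
t=13: vr[A=4 D=2334/655 E=7054/1991 G=23778862/6213911 H=1694/335] → run E
t=14: vr[A=4 D=2334/655 E=8078/1991 G=23778862/6213911 H=1694/335] → run D
t=15: vr[A=4 E=8078/1991 G=23778862/6213911 H=1694/335] → run G
t=16: vr[A=4 E=8078/1991 G=25817646/6213911 H=1694/335] → run A
t=17: vr[A=5 E=8078/1991 G=25817646/6213911 H=1694/335] → run E
t=18: vr[A=5 E=9102/1991 G=25817646/6213911 H=1694/335] → run G
t=19: vr[A=5 E=9102/1991 G=27856430/6213911 H=1694/335] → run G
t=20: vr[A=5 E=9102/1991 H=1694/335] → run E
t=21: vr[A=5 E=10126/1991 H=1694/335] → run A
t=22: vr[E=10126/1991 H=1694/335] → run H
t=23: vr[E=10126/1991 H=2718/335] → run E
t=24: vr[H=2718/335] → run H
t=25: (idle)
t=26: (idle)
t=27: (idle)
t=28: (idle)
t=29: (idle)
t=30: (idle)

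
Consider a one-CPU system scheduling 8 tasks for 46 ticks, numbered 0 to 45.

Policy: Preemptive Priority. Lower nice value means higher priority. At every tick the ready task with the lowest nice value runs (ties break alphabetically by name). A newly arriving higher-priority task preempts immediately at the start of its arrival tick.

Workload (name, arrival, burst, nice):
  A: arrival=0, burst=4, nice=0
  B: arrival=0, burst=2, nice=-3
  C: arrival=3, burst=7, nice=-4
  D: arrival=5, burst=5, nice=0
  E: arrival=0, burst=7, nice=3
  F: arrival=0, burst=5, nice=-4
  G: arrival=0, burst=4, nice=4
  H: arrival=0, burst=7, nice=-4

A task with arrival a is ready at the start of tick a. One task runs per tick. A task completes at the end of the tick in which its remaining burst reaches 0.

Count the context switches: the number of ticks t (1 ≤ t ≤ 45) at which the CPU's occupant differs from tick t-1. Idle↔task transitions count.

t=0: ready={A,B,E,F,G,H} → run F
t=1: ready={A,B,E,F,G,H} → run F
t=2: ready={A,B,E,F,G,H} → run F
t=3: ready={A,B,C,E,F,G,H} → run C
t=4: ready={A,B,C,E,F,G,H} → run C
t=5: ready={A,B,C,D,E,F,G,H} → run C
t=6: ready={A,B,C,D,E,F,G,H} → run C
t=7: ready={A,B,C,D,E,F,G,H} → run C
t=8: ready={A,B,C,D,E,F,G,H} → run C
t=9: ready={A,B,C,D,E,F,G,H} → run C
t=10: ready={A,B,D,E,F,G,H} → run F
t=11: ready={A,B,D,E,F,G,H} → run F
t=12: ready={A,B,D,E,G,H} → run H
t=13: ready={A,B,D,E,G,H} → run H
t=14: ready={A,B,D,E,G,H} → run H
t=15: ready={A,B,D,E,G,H} → run H
t=16: ready={A,B,D,E,G,H} → run H
t=17: ready={A,B,D,E,G,H} → run H
t=18: ready={A,B,D,E,G,H} → run H
t=19: ready={A,B,D,E,G} → run B
t=20: ready={A,B,D,E,G} → run B
t=21: ready={A,D,E,G} → run A
t=22: ready={A,D,E,G} → run A
t=23: ready={A,D,E,G} → run A
t=24: ready={A,D,E,G} → run A
t=25: ready={D,E,G} → run D
t=26: ready={D,E,G} → run D
t=27: ready={D,E,G} → run D
t=28: ready={D,E,G} → run D
t=29: ready={D,E,G} → run D
t=30: ready={E,G} → run E
t=31: ready={E,G} → run E
t=32: ready={E,G} → run E
t=33: ready={E,G} → run E
t=34: ready={E,G} → run E
t=35: ready={E,G} → run E
t=36: ready={E,G} → run E
t=37: ready={G} → run G
t=38: ready={G} → run G
t=39: ready={G} → run G
t=40: ready={G} → run G
t=41: (idle)
t=42: (idle)
t=43: (idle)
t=44: (idle)
t=45: (idle)

context switches = 9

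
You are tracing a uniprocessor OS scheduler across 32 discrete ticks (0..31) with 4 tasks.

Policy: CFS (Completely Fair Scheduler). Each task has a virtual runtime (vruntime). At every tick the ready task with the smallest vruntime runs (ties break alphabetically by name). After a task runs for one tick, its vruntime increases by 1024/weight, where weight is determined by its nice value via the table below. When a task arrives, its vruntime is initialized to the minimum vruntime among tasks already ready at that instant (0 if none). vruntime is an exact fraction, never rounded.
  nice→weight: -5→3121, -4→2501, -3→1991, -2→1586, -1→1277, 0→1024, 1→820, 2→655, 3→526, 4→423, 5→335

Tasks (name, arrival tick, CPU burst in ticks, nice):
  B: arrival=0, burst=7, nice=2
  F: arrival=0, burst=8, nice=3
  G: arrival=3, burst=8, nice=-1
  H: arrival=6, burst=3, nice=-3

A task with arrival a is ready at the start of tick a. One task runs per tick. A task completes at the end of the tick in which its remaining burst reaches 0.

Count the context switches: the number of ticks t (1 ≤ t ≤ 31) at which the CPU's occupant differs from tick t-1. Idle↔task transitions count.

t=0: vr[B=0 F=0] → run B
t=1: vr[B=1024/655 F=0] → run F
t=2: vr[B=1024/655 F=512/263] → run B
t=3: vr[B=2048/655 F=512/263 G=512/263] → run F
t=4: vr[B=2048/655 F=1024/263 G=512/263] → run G
t=5: vr[B=2048/655 F=1024/263 G=923136/335851] → run G
t=6: vr[B=2048/655 F=1024/263 G=1192448/335851 H=2048/655] → run B
t=7: vr[B=3072/655 F=1024/263 G=1192448/335851 H=2048/655] → run H
t=8: vr[B=3072/655 F=1024/263 G=1192448/335851 H=4748288/1304105] → run G
t=9: vr[B=3072/655 F=1024/263 G=1461760/335851 H=4748288/1304105] → run H
t=10: vr[B=3072/655 F=1024/263 G=1461760/335851 H=5419008/1304105] → run F
t=11: vr[B=3072/655 F=1536/263 G=1461760/335851 H=5419008/1304105] → run H
t=12: vr[B=3072/655 F=1536/263 G=1461760/335851] → run G
t=13: vr[B=3072/655 F=1536/263 G=1731072/335851] → run B
t=14: vr[B=4096/655 F=1536/263 G=1731072/335851] → run G
t=15: vr[B=4096/655 F=1536/263 G=2000384/335851] → run F
t=16: vr[B=4096/655 F=2048/263 G=2000384/335851] → run G
t=17: vr[B=4096/655 F=2048/263 G=2269696/335851] → run B
t=18: vr[B=1024/131 F=2048/263 G=2269696/335851] → run G
t=19: vr[B=1024/131 F=2048/263 G=2539008/335851] → run G
t=20: vr[B=1024/131 F=2048/263] → run F
t=21: vr[B=1024/131 F=2560/263] → run B
t=22: vr[B=6144/655 F=2560/263] → run B
t=23: vr[F=2560/263] → run F
t=24: vr[F=3072/263] → run F
t=25: vr[F=3584/263] → run F
t=26: (idle)
t=27: (idle)
t=28: (idle)
t=29: (idle)
t=30: (idle)
t=31: (idle)

context switches = 21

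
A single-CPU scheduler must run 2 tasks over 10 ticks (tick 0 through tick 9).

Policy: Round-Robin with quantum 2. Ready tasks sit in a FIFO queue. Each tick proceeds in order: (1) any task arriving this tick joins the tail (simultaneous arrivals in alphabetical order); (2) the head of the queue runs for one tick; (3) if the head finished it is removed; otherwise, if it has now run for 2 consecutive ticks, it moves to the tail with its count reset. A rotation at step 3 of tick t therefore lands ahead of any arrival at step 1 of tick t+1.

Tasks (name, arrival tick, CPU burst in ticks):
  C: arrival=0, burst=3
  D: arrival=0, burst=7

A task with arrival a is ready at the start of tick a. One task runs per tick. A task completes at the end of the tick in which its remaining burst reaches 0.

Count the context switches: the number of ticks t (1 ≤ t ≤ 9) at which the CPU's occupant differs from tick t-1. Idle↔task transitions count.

context switches = 3

t=0: queue=[C,D] q_used=0 → run C
t=1: queue=[C,D] q_used=1 → run C
t=2: queue=[D,C] q_used=0 → run D
t=3: queue=[D,C] q_used=1 → run D
t=4: queue=[C,D] q_used=0 → run C
t=5: queue=[D] q_used=0 → run D
t=6: queue=[D] q_used=1 → run D
t=7: queue=[D] q_used=0 → run D
t=8: queue=[D] q_used=1 → run D
t=9: queue=[D] q_used=0 → run D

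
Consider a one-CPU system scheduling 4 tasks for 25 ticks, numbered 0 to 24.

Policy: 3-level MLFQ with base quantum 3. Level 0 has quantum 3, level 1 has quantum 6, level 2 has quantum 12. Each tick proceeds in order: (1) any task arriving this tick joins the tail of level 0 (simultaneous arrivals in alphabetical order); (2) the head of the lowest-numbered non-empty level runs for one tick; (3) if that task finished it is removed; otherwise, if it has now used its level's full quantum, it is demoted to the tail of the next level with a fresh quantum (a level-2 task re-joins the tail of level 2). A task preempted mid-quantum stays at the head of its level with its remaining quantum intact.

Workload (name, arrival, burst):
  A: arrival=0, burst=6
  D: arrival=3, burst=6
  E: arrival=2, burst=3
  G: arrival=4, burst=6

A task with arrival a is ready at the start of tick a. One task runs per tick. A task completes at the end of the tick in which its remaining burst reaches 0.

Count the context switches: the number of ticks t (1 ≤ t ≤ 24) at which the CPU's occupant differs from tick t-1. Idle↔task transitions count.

t=0: L0/L1/L2 = A/-/- → run A
t=1: L0/L1/L2 = A/-/- → run A
t=2: L0/L1/L2 = AE/-/- → run A
t=3: L0/L1/L2 = ED/A/- → run E
t=4: L0/L1/L2 = EDG/A/- → run E
t=5: L0/L1/L2 = EDG/A/- → run E
t=6: L0/L1/L2 = DG/A/- → run D
t=7: L0/L1/L2 = DG/A/- → run D
t=8: L0/L1/L2 = DG/A/- → run D
t=9: L0/L1/L2 = G/AD/- → run G
t=10: L0/L1/L2 = G/AD/- → run G
t=11: L0/L1/L2 = G/AD/- → run G
t=12: L0/L1/L2 = -/ADG/- → run A
t=13: L0/L1/L2 = -/ADG/- → run A
t=14: L0/L1/L2 = -/ADG/- → run A
t=15: L0/L1/L2 = -/DG/- → run D
t=16: L0/L1/L2 = -/DG/- → run D
t=17: L0/L1/L2 = -/DG/- → run D
t=18: L0/L1/L2 = -/G/- → run G
t=19: L0/L1/L2 = -/G/- → run G
t=20: L0/L1/L2 = -/G/- → run G
t=21: (idle)
t=22: (idle)
t=23: (idle)
t=24: (idle)

context switches = 7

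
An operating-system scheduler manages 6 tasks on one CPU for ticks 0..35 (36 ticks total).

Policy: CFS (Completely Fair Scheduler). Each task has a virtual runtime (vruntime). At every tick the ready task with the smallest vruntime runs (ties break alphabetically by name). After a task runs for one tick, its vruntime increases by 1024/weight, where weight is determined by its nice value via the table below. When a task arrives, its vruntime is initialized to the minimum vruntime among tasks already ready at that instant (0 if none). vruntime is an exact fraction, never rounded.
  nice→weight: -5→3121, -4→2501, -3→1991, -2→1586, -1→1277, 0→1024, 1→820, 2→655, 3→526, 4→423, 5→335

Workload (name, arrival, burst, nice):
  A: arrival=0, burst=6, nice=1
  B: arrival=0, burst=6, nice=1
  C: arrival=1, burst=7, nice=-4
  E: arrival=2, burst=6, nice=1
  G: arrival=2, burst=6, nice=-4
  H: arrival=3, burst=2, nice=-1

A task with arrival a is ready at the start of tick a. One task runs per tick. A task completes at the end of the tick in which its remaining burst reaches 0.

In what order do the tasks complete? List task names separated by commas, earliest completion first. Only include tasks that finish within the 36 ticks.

t=0: vr[A=0 B=0] → run A
t=1: vr[A=256/205 B=0 C=0] → run B
t=2: vr[A=256/205 B=256/205 C=0 E=0 G=0] → run C
t=3: vr[A=256/205 B=256/205 C=1024/2501 E=0 G=0 H=0] → run E
t=4: vr[A=256/205 B=256/205 C=1024/2501 E=256/205 G=0 H=0] → run G
t=5: vr[A=256/205 B=256/205 C=1024/2501 E=256/205 G=1024/2501 H=0] → run H
t=6: vr[A=256/205 B=256/205 C=1024/2501 E=256/205 G=1024/2501 H=1024/1277] → run C
t=7: vr[A=256/205 B=256/205 C=2048/2501 E=256/205 G=1024/2501 H=1024/1277] → run G
t=8: vr[A=256/205 B=256/205 C=2048/2501 E=256/205 G=2048/2501 H=1024/1277] → run H
t=9: vr[A=256/205 B=256/205 C=2048/2501 E=256/205 G=2048/2501] → run C
t=10: vr[A=256/205 B=256/205 C=3072/2501 E=256/205 G=2048/2501] → run G
t=11: vr[A=256/205 B=256/205 C=3072/2501 E=256/205 G=3072/2501] → run C
t=12: vr[A=256/205 B=256/205 C=4096/2501 E=256/205 G=3072/2501] → run G
t=13: vr[A=256/205 B=256/205 C=4096/2501 E=256/205 G=4096/2501] → run A
t=14: vr[A=512/205 B=256/205 C=4096/2501 E=256/205 G=4096/2501] → run B
t=15: vr[A=512/205 B=512/205 C=4096/2501 E=256/205 G=4096/2501] → run E
t=16: vr[A=512/205 B=512/205 C=4096/2501 E=512/205 G=4096/2501] → run C
t=17: vr[A=512/205 B=512/205 C=5120/2501 E=512/205 G=4096/2501] → run G
t=18: vr[A=512/205 B=512/205 C=5120/2501 E=512/205 G=5120/2501] → run C
t=19: vr[A=512/205 B=512/205 C=6144/2501 E=512/205 G=5120/2501] → run G
t=20: vr[A=512/205 B=512/205 C=6144/2501 E=512/205] → run C
t=21: vr[A=512/205 B=512/205 E=512/205] → run A
t=22: vr[A=768/205 B=512/205 E=512/205] → run B
t=23: vr[A=768/205 B=768/205 E=512/205] → run E
t=24: vr[A=768/205 B=768/205 E=768/205] → run A
t=25: vr[A=1024/205 B=768/205 E=768/205] → run B
t=26: vr[A=1024/205 B=1024/205 E=768/205] → run E
t=27: vr[A=1024/205 B=1024/205 E=1024/205] → run A
t=28: vr[A=256/41 B=1024/205 E=1024/205] → run B
t=29: vr[A=256/41 B=256/41 E=1024/205] → run E
t=30: vr[A=256/41 B=256/41 E=256/41] → run A
t=31: vr[B=256/41 E=256/41] → run B
t=32: vr[E=256/41] → run E
t=33: (idle)
t=34: (idle)
t=35: (idle)

completion order = H, G, C, A, B, E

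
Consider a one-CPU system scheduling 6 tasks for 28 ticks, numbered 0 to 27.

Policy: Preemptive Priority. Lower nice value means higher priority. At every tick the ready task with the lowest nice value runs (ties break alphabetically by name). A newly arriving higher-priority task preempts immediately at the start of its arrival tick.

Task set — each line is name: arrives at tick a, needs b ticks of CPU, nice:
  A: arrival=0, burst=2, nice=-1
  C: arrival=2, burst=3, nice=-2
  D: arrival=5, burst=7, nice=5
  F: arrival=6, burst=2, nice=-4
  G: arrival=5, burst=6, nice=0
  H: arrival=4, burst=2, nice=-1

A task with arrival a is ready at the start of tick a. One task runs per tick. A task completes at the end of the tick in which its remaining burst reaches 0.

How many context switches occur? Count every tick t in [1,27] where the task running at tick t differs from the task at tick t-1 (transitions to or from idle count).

context switches = 7

t=0: ready={A} → run A
t=1: ready={A} → run A
t=2: ready={C} → run C
t=3: ready={C} → run C
t=4: ready={C,H} → run C
t=5: ready={D,G,H} → run H
t=6: ready={D,F,G,H} → run F
t=7: ready={D,F,G,H} → run F
t=8: ready={D,G,H} → run H
t=9: ready={D,G} → run G
t=10: ready={D,G} → run G
t=11: ready={D,G} → run G
t=12: ready={D,G} → run G
t=13: ready={D,G} → run G
t=14: ready={D,G} → run G
t=15: ready={D} → run D
t=16: ready={D} → run D
t=17: ready={D} → run D
t=18: ready={D} → run D
t=19: ready={D} → run D
t=20: ready={D} → run D
t=21: ready={D} → run D
t=22: (idle)
t=23: (idle)
t=24: (idle)
t=25: (idle)
t=26: (idle)
t=27: (idle)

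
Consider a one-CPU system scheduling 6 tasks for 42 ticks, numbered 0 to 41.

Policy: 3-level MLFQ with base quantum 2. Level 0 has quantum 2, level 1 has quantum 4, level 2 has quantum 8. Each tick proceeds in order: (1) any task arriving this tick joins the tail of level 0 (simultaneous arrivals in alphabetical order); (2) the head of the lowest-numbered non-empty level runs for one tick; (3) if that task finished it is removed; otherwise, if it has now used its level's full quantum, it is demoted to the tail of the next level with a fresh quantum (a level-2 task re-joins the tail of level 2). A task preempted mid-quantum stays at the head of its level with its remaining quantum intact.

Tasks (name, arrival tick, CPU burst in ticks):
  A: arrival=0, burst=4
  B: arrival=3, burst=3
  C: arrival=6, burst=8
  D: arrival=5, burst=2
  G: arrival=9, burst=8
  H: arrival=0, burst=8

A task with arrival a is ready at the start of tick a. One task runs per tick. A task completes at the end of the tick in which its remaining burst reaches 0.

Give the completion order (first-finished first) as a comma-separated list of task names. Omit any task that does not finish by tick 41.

completion order = D, A, B, H, C, G

t=0: L0/L1/L2 = AH/-/- → run A
t=1: L0/L1/L2 = AH/-/- → run A
t=2: L0/L1/L2 = H/A/- → run H
t=3: L0/L1/L2 = HB/A/- → run H
t=4: L0/L1/L2 = B/AH/- → run B
t=5: L0/L1/L2 = BD/AH/- → run B
t=6: L0/L1/L2 = DC/AHB/- → run D
t=7: L0/L1/L2 = DC/AHB/- → run D
t=8: L0/L1/L2 = C/AHB/- → run C
t=9: L0/L1/L2 = CG/AHB/- → run C
t=10: L0/L1/L2 = G/AHBC/- → run G
t=11: L0/L1/L2 = G/AHBC/- → run G
t=12: L0/L1/L2 = -/AHBCG/- → run A
t=13: L0/L1/L2 = -/AHBCG/- → run A
t=14: L0/L1/L2 = -/HBCG/- → run H
t=15: L0/L1/L2 = -/HBCG/- → run H
t=16: L0/L1/L2 = -/HBCG/- → run H
t=17: L0/L1/L2 = -/HBCG/- → run H
t=18: L0/L1/L2 = -/BCG/H → run B
t=19: L0/L1/L2 = -/CG/H → run C
t=20: L0/L1/L2 = -/CG/H → run C
t=21: L0/L1/L2 = -/CG/H → run C
t=22: L0/L1/L2 = -/CG/H → run C
t=23: L0/L1/L2 = -/G/HC → run G
t=24: L0/L1/L2 = -/G/HC → run G
t=25: L0/L1/L2 = -/G/HC → run G
t=26: L0/L1/L2 = -/G/HC → run G
t=27: L0/L1/L2 = -/-/HCG → run H
t=28: L0/L1/L2 = -/-/HCG → run H
t=29: L0/L1/L2 = -/-/CG → run C
t=30: L0/L1/L2 = -/-/CG → run C
t=31: L0/L1/L2 = -/-/G → run G
t=32: L0/L1/L2 = -/-/G → run G
t=33: (idle)
t=34: (idle)
t=35: (idle)
t=36: (idle)
t=37: (idle)
t=38: (idle)
t=39: (idle)
t=40: (idle)
t=41: (idle)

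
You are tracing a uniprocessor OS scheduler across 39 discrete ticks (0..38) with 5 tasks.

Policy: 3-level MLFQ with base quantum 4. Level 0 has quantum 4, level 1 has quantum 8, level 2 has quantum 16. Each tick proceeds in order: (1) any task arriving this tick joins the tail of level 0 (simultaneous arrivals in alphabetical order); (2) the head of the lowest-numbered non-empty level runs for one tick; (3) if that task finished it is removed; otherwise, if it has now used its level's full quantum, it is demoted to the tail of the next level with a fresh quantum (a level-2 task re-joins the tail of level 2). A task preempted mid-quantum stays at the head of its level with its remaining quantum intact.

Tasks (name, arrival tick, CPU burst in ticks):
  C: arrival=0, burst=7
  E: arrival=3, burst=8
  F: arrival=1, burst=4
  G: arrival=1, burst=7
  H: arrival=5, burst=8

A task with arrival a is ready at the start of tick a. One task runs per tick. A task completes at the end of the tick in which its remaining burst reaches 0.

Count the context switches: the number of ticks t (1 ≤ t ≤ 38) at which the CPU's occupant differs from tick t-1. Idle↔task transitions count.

context switches = 9

t=0: L0/L1/L2 = C/-/- → run C
t=1: L0/L1/L2 = CFG/-/- → run C
t=2: L0/L1/L2 = CFG/-/- → run C
t=3: L0/L1/L2 = CFGE/-/- → run C
t=4: L0/L1/L2 = FGE/C/- → run F
t=5: L0/L1/L2 = FGEH/C/- → run F
t=6: L0/L1/L2 = FGEH/C/- → run F
t=7: L0/L1/L2 = FGEH/C/- → run F
t=8: L0/L1/L2 = GEH/C/- → run G
t=9: L0/L1/L2 = GEH/C/- → run G
t=10: L0/L1/L2 = GEH/C/- → run G
t=11: L0/L1/L2 = GEH/C/- → run G
t=12: L0/L1/L2 = EH/CG/- → run E
t=13: L0/L1/L2 = EH/CG/- → run E
t=14: L0/L1/L2 = EH/CG/- → run E
t=15: L0/L1/L2 = EH/CG/- → run E
t=16: L0/L1/L2 = H/CGE/- → run H
t=17: L0/L1/L2 = H/CGE/- → run H
t=18: L0/L1/L2 = H/CGE/- → run H
t=19: L0/L1/L2 = H/CGE/- → run H
t=20: L0/L1/L2 = -/CGEH/- → run C
t=21: L0/L1/L2 = -/CGEH/- → run C
t=22: L0/L1/L2 = -/CGEH/- → run C
t=23: L0/L1/L2 = -/GEH/- → run G
t=24: L0/L1/L2 = -/GEH/- → run G
t=25: L0/L1/L2 = -/GEH/- → run G
t=26: L0/L1/L2 = -/EH/- → run E
t=27: L0/L1/L2 = -/EH/- → run E
t=28: L0/L1/L2 = -/EH/- → run E
t=29: L0/L1/L2 = -/EH/- → run E
t=30: L0/L1/L2 = -/H/- → run H
t=31: L0/L1/L2 = -/H/- → run H
t=32: L0/L1/L2 = -/H/- → run H
t=33: L0/L1/L2 = -/H/- → run H
t=34: (idle)
t=35: (idle)
t=36: (idle)
t=37: (idle)
t=38: (idle)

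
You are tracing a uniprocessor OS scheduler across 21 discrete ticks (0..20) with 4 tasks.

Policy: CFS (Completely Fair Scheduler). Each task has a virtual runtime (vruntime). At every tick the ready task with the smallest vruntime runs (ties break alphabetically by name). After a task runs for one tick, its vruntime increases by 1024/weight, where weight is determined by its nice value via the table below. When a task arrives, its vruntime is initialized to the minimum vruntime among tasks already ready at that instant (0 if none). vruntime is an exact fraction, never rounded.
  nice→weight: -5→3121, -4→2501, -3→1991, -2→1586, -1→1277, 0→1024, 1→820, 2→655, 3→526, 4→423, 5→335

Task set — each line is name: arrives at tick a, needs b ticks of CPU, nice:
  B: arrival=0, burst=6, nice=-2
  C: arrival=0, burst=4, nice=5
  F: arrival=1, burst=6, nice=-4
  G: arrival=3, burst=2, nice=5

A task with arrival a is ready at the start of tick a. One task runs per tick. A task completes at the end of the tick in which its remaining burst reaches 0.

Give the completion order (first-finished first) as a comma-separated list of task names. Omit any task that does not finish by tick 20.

completion order = F, B, G, C

t=0: vr[B=0 C=0] → run B
t=1: vr[B=512/793 C=0 F=0] → run C
t=2: vr[B=512/793 C=1024/335 F=0] → run F
t=3: vr[B=512/793 C=1024/335 F=1024/2501 G=1024/2501] → run F
t=4: vr[B=512/793 C=1024/335 F=2048/2501 G=1024/2501] → run G
t=5: vr[B=512/793 C=1024/335 F=2048/2501 G=2904064/837835] → run B
t=6: vr[B=1024/793 C=1024/335 F=2048/2501 G=2904064/837835] → run F
t=7: vr[B=1024/793 C=1024/335 F=3072/2501 G=2904064/837835] → run F
t=8: vr[B=1024/793 C=1024/335 F=4096/2501 G=2904064/837835] → run B
t=9: vr[B=1536/793 C=1024/335 F=4096/2501 G=2904064/837835] → run F
t=10: vr[B=1536/793 C=1024/335 F=5120/2501 G=2904064/837835] → run B
t=11: vr[B=2048/793 C=1024/335 F=5120/2501 G=2904064/837835] → run F
t=12: vr[B=2048/793 C=1024/335 G=2904064/837835] → run B
t=13: vr[B=2560/793 C=1024/335 G=2904064/837835] → run C
t=14: vr[B=2560/793 C=2048/335 G=2904064/837835] → run B
t=15: vr[C=2048/335 G=2904064/837835] → run G
t=16: vr[C=2048/335] → run C
t=17: vr[C=3072/335] → run C
t=18: (idle)
t=19: (idle)
t=20: (idle)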